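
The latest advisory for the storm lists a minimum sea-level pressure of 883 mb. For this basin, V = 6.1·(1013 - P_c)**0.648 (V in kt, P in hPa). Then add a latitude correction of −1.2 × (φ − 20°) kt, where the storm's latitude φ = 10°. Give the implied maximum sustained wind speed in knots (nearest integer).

ΔP = 1013 − 883 = 130 mb.
130^0.648 ≈ 23.433.
V ≈ 6.1 × 23.433 ≈ 142.9 kt.
Latitude correction: −1.2 × (10 − 20) = 12 kt.
Corrected V ≈ 154.9 kt → 155 kt.

155 kt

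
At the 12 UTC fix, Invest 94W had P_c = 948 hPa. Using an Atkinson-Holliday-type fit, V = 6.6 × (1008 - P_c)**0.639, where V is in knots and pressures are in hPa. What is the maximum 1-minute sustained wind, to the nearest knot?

ΔP = 1008 − 948 = 60 hPa.
60^0.639 ≈ 13.685.
V ≈ 6.6 × 13.685 ≈ 90.3 kt.

90 kt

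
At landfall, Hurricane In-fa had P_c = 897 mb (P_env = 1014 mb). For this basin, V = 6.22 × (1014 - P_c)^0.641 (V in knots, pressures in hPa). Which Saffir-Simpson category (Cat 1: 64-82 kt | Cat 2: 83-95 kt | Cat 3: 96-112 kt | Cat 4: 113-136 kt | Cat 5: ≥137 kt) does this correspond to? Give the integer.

ΔP = 1014 − 897 = 117 mb.
V ≈ 6.22 × 117^0.641 = 6.22 × 21.17 ≈ 132 kt.
132 kt falls in the Category 4 band.

4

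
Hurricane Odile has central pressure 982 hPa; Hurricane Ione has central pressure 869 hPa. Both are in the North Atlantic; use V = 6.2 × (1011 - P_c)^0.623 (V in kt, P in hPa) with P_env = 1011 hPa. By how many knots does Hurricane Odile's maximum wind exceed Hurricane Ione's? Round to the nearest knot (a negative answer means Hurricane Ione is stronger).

Hurricane Odile: ΔP = 29; V ≈ 6.2 × 29^0.623 ≈ 50.52 kt.
Hurricane Ione: ΔP = 142; V ≈ 6.2 × 142^0.623 ≈ 135.91 kt.
Difference ≈ 50.52 − 135.91 = -85.39 → -85 kt.

-85 kt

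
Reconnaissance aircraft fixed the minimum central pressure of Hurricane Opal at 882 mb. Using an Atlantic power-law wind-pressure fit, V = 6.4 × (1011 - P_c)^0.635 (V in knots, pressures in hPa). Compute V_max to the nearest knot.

ΔP = 1011 − 882 = 129 mb.
129^0.635 ≈ 21.889.
V ≈ 6.4 × 21.889 ≈ 140.1 kt.

140 kt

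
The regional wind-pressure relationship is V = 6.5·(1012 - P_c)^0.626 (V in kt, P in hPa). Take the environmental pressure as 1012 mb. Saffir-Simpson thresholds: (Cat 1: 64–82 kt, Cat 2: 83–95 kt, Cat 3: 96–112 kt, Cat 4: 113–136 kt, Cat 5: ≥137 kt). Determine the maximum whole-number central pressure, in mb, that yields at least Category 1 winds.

973 mb

Category 1 begins at V = 64 kt.
Required ΔP = (64/6.5)^(1/0.626) = 9.846^1.597 ≈ 38.61 mb.
P_c ≤ 1012 − 38.61 = 973.39, so the highest integer P_c is 973 mb.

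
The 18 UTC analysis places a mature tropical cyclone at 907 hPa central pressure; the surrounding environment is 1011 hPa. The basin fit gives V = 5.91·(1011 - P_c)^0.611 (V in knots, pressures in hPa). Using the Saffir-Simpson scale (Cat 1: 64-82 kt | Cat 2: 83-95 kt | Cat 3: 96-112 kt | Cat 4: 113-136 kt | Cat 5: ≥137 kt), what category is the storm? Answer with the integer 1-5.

ΔP = 1011 − 907 = 104 hPa.
V ≈ 5.91 × 104^0.611 = 5.91 × 17.08 ≈ 101 kt.
101 kt falls in the Category 3 band.

3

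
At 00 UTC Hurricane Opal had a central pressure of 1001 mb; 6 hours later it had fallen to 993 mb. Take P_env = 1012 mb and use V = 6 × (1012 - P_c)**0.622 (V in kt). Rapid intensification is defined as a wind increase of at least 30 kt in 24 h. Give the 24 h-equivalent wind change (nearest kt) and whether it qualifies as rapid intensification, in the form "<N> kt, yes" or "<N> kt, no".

43 kt, yes

V₁: ΔP = 11, V ≈ 6 × 11^0.622 ≈ 26.66 kt.
V₂: ΔP = 19, V ≈ 6 × 19^0.622 ≈ 37.46 kt.
ΔV over 6 h = 10.80 kt → 24 h equivalent = 10.80 × 24/6 ≈ 43.20 kt.
43 kt ≥ 30 kt ⇒ rapid intensification.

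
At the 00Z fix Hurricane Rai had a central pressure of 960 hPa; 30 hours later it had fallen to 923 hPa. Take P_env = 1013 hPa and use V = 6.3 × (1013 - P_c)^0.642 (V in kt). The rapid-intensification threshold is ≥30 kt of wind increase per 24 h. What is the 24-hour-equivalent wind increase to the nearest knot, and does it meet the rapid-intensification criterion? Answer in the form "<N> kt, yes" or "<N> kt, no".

V₁: ΔP = 53, V ≈ 6.3 × 53^0.642 ≈ 80.60 kt.
V₂: ΔP = 90, V ≈ 6.3 × 90^0.642 ≈ 113.23 kt.
ΔV over 30 h = 32.63 kt → 24 h equivalent = 32.63 × 24/30 ≈ 26.10 kt.
26 kt < 30 kt ⇒ not rapid intensification.

26 kt, no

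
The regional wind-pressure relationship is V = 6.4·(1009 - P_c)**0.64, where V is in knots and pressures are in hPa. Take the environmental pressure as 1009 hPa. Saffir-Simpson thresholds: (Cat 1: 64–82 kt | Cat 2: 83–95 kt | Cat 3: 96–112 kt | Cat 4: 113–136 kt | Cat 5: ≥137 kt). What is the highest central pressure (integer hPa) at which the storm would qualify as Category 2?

Category 2 begins at V = 83 kt.
Required ΔP = (83/6.4)^(1/0.64) = 12.969^1.562 ≈ 54.82 hPa.
P_c ≤ 1009 − 54.82 = 954.18, so the highest integer P_c is 954 hPa.

954 hPa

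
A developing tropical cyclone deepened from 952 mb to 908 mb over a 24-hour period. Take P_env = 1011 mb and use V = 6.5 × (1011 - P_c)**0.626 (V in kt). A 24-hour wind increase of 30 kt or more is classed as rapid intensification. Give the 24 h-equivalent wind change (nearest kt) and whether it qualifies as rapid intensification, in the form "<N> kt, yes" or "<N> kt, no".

V₁: ΔP = 59, V ≈ 6.5 × 59^0.626 ≈ 83.46 kt.
V₂: ΔP = 103, V ≈ 6.5 × 103^0.626 ≈ 118.29 kt.
ΔV over 24 h = 34.83 kt → 24 h equivalent = 34.83 × 24/24 ≈ 34.83 kt.
35 kt ≥ 30 kt ⇒ rapid intensification.

35 kt, yes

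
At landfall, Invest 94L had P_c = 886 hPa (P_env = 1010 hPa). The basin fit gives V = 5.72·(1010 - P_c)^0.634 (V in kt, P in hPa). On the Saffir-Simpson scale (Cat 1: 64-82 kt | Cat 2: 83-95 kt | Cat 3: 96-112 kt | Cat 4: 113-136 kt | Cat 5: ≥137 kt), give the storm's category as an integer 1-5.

4

ΔP = 1010 − 886 = 124 hPa.
V ≈ 5.72 × 124^0.634 = 5.72 × 21.24 ≈ 122 kt.
122 kt falls in the Category 4 band.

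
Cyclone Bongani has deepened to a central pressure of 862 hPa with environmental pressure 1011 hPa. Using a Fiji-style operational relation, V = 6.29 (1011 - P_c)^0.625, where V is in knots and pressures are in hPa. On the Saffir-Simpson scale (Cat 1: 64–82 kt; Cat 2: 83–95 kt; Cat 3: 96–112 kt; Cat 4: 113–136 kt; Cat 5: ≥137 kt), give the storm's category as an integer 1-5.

ΔP = 1011 − 862 = 149 hPa.
V ≈ 6.29 × 149^0.625 = 6.29 × 22.82 ≈ 144 kt.
144 kt falls in the Category 5 band.

5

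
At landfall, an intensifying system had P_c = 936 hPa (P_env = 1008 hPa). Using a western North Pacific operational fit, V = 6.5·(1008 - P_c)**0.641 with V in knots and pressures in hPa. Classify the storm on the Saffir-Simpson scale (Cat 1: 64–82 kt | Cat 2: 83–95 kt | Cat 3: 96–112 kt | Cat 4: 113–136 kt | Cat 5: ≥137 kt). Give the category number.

ΔP = 1008 − 936 = 72 hPa.
V ≈ 6.5 × 72^0.641 = 6.5 × 15.51 ≈ 101 kt.
101 kt falls in the Category 3 band.

3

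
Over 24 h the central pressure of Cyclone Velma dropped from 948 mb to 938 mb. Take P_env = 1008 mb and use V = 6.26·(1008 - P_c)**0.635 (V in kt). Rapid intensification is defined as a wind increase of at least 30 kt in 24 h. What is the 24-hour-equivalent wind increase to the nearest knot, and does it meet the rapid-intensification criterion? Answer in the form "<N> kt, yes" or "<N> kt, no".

V₁: ΔP = 60, V ≈ 6.26 × 60^0.635 ≈ 84.28 kt.
V₂: ΔP = 70, V ≈ 6.26 × 70^0.635 ≈ 92.94 kt.
ΔV over 24 h = 8.66 kt → 24 h equivalent = 8.66 × 24/24 ≈ 8.66 kt.
9 kt < 30 kt ⇒ not rapid intensification.

9 kt, no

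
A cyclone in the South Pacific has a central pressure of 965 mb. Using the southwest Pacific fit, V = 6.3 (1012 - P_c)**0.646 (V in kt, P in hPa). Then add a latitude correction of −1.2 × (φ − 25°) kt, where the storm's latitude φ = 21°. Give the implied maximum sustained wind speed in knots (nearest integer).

81 kt

ΔP = 1012 − 965 = 47 mb.
47^0.646 ≈ 12.027.
V ≈ 6.3 × 12.027 ≈ 75.8 kt.
Latitude correction: −1.2 × (21 − 25) = 4.8 kt.
Corrected V ≈ 80.6 kt → 81 kt.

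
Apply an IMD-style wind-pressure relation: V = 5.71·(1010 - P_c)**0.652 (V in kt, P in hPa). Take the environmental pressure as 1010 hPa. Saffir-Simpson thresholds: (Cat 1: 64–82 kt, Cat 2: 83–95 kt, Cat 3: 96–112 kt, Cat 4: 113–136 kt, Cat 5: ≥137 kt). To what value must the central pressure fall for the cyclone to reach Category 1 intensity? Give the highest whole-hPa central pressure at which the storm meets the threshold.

969 hPa

Category 1 begins at V = 64 kt.
Required ΔP = (64/5.71)^(1/0.652) = 11.208^1.534 ≈ 40.71 hPa.
P_c ≤ 1010 − 40.71 = 969.29, so the highest integer P_c is 969 hPa.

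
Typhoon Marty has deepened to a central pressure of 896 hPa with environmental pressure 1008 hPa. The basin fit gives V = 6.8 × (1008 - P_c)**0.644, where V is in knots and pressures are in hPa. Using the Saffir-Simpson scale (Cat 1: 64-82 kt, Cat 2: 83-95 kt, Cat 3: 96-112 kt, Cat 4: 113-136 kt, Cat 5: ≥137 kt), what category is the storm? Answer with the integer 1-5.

5

ΔP = 1008 − 896 = 112 hPa.
V ≈ 6.8 × 112^0.644 = 6.8 × 20.88 ≈ 142 kt.
142 kt falls in the Category 5 band.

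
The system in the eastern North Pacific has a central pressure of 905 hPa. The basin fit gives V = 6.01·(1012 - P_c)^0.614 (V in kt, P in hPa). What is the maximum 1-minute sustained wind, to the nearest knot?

106 kt

ΔP = 1012 − 905 = 107 hPa.
107^0.614 ≈ 17.621.
V ≈ 6.01 × 17.621 ≈ 105.9 kt.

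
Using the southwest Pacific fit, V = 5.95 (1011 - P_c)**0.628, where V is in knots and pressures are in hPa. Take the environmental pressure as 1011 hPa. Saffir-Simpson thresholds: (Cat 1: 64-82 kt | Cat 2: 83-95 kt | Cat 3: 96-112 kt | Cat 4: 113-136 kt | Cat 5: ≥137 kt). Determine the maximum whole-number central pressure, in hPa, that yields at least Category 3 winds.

927 hPa

Category 3 begins at V = 96 kt.
Required ΔP = (96/5.95)^(1/0.628) = 16.134^1.592 ≈ 83.79 hPa.
P_c ≤ 1011 − 83.79 = 927.21, so the highest integer P_c is 927 hPa.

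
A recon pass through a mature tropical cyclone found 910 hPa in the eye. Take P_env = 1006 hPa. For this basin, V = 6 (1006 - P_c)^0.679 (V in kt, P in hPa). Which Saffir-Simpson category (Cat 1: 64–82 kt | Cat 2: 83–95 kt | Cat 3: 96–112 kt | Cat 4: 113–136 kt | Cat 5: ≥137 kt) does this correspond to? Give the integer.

4

ΔP = 1006 − 910 = 96 hPa.
V ≈ 6 × 96^0.679 = 6 × 22.18 ≈ 133 kt.
133 kt falls in the Category 4 band.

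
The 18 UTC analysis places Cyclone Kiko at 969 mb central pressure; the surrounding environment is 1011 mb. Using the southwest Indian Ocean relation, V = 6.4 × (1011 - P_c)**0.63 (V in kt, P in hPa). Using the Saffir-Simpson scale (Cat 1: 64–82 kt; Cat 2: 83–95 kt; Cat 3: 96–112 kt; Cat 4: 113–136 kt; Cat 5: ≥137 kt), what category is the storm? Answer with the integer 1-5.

ΔP = 1011 − 969 = 42 mb.
V ≈ 6.4 × 42^0.63 = 6.4 × 10.54 ≈ 67 kt.
67 kt falls in the Category 1 band.

1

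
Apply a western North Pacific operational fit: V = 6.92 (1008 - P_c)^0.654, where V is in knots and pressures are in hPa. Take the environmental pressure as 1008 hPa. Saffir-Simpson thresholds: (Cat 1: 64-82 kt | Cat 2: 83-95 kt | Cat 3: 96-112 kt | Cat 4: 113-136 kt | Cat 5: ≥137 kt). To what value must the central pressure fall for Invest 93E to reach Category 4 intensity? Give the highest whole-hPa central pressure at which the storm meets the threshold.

Category 4 begins at V = 113 kt.
Required ΔP = (113/6.92)^(1/0.654) = 16.329^1.529 ≈ 71.56 hPa.
P_c ≤ 1008 − 71.56 = 936.44, so the highest integer P_c is 936 hPa.

936 hPa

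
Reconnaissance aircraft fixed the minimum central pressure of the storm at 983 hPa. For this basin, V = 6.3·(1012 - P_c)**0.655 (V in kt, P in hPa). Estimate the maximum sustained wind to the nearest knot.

57 kt

ΔP = 1012 − 983 = 29 hPa.
29^0.655 ≈ 9.076.
V ≈ 6.3 × 9.076 ≈ 57.2 kt.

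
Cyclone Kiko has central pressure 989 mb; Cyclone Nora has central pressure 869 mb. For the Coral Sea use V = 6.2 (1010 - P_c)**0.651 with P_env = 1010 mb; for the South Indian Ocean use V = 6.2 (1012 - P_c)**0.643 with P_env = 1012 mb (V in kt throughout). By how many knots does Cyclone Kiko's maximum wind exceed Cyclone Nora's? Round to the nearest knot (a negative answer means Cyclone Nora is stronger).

-106 kt

Cyclone Kiko: ΔP = 21; V ≈ 6.2 × 21^0.651 ≈ 44.99 kt.
Cyclone Nora: ΔP = 143; V ≈ 6.2 × 143^0.643 ≈ 150.76 kt.
Difference ≈ 44.99 − 150.76 = -105.77 → -106 kt.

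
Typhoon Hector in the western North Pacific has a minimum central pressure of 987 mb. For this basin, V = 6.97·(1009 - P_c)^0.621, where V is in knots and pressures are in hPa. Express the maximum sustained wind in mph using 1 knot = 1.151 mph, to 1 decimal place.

ΔP = 1009 − 987 = 22 mb.
V ≈ 6.97 × 22^0.621 = 6.97 × 6.818 ≈ 47.520 kt.
47.520 × 1.151 ≈ 54.70 mph → 54.7 mph.

54.7 mph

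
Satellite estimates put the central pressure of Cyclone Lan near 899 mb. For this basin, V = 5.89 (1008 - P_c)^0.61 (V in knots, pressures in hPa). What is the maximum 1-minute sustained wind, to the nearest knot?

103 kt

ΔP = 1008 − 899 = 109 mb.
109^0.61 ≈ 17.492.
V ≈ 5.89 × 17.492 ≈ 103.0 kt.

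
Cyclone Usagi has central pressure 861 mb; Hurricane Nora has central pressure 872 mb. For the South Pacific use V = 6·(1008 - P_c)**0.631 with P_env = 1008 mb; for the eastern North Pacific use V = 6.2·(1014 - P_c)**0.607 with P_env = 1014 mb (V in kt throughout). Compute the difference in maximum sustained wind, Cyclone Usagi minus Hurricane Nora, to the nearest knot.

14 kt

Cyclone Usagi: ΔP = 147; V ≈ 6 × 147^0.631 ≈ 139.87 kt.
Hurricane Nora: ΔP = 142; V ≈ 6.2 × 142^0.607 ≈ 125.55 kt.
Difference ≈ 139.87 − 125.55 = 14.32 → 14 kt.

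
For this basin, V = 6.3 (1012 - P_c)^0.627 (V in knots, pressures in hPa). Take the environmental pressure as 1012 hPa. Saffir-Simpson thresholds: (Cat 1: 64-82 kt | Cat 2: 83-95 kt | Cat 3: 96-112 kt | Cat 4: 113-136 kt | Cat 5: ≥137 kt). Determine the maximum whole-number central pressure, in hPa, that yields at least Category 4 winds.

Category 4 begins at V = 113 kt.
Required ΔP = (113/6.3)^(1/0.627) = 17.937^1.595 ≈ 99.90 hPa.
P_c ≤ 1012 − 99.90 = 912.10, so the highest integer P_c is 912 hPa.

912 hPa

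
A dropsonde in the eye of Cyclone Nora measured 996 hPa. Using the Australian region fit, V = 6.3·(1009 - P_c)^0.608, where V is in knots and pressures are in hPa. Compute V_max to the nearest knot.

30 kt

ΔP = 1009 − 996 = 13 hPa.
13^0.608 ≈ 4.756.
V ≈ 6.3 × 4.756 ≈ 30.0 kt.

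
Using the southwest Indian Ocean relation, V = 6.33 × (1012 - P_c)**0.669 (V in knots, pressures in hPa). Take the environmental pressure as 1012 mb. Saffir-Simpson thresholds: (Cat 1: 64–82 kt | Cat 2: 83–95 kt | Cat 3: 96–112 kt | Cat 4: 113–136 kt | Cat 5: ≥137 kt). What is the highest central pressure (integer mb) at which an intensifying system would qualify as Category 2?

Category 2 begins at V = 83 kt.
Required ΔP = (83/6.33)^(1/0.669) = 13.112^1.495 ≈ 46.85 mb.
P_c ≤ 1012 − 46.85 = 965.15, so the highest integer P_c is 965 mb.

965 mb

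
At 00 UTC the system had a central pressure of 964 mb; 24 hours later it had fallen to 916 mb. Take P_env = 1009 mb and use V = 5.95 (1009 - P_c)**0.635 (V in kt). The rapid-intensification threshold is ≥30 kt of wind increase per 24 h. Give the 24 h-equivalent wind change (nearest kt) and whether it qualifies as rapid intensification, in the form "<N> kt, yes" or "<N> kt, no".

V₁: ΔP = 45, V ≈ 5.95 × 45^0.635 ≈ 66.73 kt.
V₂: ΔP = 93, V ≈ 5.95 × 93^0.635 ≈ 105.80 kt.
ΔV over 24 h = 39.07 kt → 24 h equivalent = 39.07 × 24/24 ≈ 39.07 kt.
39 kt ≥ 30 kt ⇒ rapid intensification.

39 kt, yes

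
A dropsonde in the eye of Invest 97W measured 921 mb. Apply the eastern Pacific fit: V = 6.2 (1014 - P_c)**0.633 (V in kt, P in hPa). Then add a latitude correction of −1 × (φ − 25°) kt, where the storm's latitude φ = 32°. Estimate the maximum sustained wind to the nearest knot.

102 kt

ΔP = 1014 − 921 = 93 mb.
93^0.633 ≈ 17.622.
V ≈ 6.2 × 17.622 ≈ 109.3 kt.
Latitude correction: −1 × (32 − 25) = -7 kt.
Corrected V ≈ 102.3 kt → 102 kt.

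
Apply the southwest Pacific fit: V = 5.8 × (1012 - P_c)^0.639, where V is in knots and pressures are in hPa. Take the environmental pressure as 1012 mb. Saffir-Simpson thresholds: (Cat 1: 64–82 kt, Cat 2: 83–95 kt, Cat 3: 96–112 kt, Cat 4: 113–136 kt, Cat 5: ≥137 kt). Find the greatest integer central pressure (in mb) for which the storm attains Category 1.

969 mb

Category 1 begins at V = 64 kt.
Required ΔP = (64/5.8)^(1/0.639) = 11.034^1.565 ≈ 42.84 mb.
P_c ≤ 1012 − 42.84 = 969.16, so the highest integer P_c is 969 mb.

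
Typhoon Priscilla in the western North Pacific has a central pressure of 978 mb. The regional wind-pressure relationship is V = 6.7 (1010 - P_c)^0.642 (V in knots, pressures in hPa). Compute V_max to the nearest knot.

ΔP = 1010 − 978 = 32 mb.
32^0.642 ≈ 9.254.
V ≈ 6.7 × 9.254 ≈ 62.0 kt.

62 kt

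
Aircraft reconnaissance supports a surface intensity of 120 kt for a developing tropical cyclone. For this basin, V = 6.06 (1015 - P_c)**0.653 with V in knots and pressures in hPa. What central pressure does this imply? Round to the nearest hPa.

ΔP = (V / 6.06)^(1/0.653) = (120/6.06)^1.531.
120/6.06 = 19.802; 19.802^1.531 ≈ 96.78 hPa.
P_c = 1015 − 96.78 = 918.22 ≈ 918 hPa.

918 hPa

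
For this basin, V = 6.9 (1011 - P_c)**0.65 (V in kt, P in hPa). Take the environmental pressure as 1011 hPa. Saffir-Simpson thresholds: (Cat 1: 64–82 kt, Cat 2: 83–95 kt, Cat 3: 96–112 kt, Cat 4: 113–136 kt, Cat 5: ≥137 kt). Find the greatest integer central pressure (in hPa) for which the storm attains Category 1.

980 hPa

Category 1 begins at V = 64 kt.
Required ΔP = (64/6.9)^(1/0.65) = 9.275^1.538 ≈ 30.78 hPa.
P_c ≤ 1011 − 30.78 = 980.22, so the highest integer P_c is 980 hPa.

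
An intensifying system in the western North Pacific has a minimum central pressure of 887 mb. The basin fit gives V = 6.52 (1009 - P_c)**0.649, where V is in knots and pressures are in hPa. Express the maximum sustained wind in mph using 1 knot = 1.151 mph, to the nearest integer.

ΔP = 1009 − 887 = 122 mb.
V ≈ 6.52 × 122^0.649 = 6.52 × 22.597 ≈ 147.331 kt.
147.331 × 1.151 ≈ 169.58 mph → 170 mph.

170 mph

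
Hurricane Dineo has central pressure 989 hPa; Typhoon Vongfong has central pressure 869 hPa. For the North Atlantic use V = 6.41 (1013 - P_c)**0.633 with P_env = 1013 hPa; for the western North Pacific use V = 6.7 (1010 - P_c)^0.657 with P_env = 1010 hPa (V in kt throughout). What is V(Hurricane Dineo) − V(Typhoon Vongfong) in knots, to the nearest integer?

-125 kt

Hurricane Dineo: ΔP = 24; V ≈ 6.41 × 24^0.633 ≈ 47.92 kt.
Typhoon Vongfong: ΔP = 141; V ≈ 6.7 × 141^0.657 ≈ 173.03 kt.
Difference ≈ 47.92 − 173.03 = -125.11 → -125 kt.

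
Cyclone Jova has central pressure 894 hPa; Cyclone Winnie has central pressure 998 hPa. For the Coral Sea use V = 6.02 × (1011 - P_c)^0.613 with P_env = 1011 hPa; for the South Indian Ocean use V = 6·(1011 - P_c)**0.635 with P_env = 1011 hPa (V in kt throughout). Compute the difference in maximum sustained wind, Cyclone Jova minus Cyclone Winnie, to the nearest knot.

81 kt

Cyclone Jova: ΔP = 117; V ≈ 6.02 × 117^0.613 ≈ 111.53 kt.
Cyclone Winnie: ΔP = 13; V ≈ 6 × 13^0.635 ≈ 30.58 kt.
Difference ≈ 111.53 − 30.58 = 80.95 → 81 kt.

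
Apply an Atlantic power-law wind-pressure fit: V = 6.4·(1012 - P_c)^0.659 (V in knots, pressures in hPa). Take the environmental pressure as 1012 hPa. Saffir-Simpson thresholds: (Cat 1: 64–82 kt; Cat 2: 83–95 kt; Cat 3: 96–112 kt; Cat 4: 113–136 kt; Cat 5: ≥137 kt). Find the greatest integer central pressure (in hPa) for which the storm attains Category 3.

Category 3 begins at V = 96 kt.
Required ΔP = (96/6.4)^(1/0.659) = 15.000^1.517 ≈ 60.91 hPa.
P_c ≤ 1012 − 60.91 = 951.09, so the highest integer P_c is 951 hPa.

951 hPa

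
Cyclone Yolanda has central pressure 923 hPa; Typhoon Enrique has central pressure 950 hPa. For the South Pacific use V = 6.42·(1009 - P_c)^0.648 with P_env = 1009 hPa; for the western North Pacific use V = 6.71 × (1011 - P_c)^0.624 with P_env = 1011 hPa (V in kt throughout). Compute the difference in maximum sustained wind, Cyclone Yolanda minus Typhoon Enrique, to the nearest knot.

28 kt

Cyclone Yolanda: ΔP = 86; V ≈ 6.42 × 86^0.648 ≈ 115.10 kt.
Typhoon Enrique: ΔP = 61; V ≈ 6.71 × 61^0.624 ≈ 87.25 kt.
Difference ≈ 115.10 − 87.25 = 27.85 → 28 kt.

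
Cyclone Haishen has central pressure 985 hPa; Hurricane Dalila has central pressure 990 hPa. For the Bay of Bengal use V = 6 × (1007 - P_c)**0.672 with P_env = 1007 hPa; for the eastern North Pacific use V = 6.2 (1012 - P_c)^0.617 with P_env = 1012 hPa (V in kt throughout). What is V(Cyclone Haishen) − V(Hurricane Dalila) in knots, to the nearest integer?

Cyclone Haishen: ΔP = 22; V ≈ 6 × 22^0.672 ≈ 47.89 kt.
Hurricane Dalila: ΔP = 22; V ≈ 6.2 × 22^0.617 ≈ 41.75 kt.
Difference ≈ 47.89 − 41.75 = 6.14 → 6 kt.

6 kt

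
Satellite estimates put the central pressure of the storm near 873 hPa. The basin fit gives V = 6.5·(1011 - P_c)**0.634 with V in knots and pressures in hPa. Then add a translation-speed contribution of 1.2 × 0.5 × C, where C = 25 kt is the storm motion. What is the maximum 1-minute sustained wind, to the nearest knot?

ΔP = 1011 − 873 = 138 hPa.
138^0.634 ≈ 22.734.
V ≈ 6.5 × 22.734 ≈ 147.8 kt.
Translation term: 1.2 × 0.5 × 25 = 15 kt.
Corrected V ≈ 162.8 kt → 163 kt.

163 kt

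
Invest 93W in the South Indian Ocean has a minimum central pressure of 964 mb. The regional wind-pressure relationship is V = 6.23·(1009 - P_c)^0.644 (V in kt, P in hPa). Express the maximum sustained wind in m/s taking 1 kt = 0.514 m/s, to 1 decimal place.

ΔP = 1009 − 964 = 45 mb.
V ≈ 6.23 × 45^0.644 = 6.23 × 11.606 ≈ 72.303 kt.
72.303 × 0.514 ≈ 37.16 m/s → 37.2 m/s.

37.2 m/s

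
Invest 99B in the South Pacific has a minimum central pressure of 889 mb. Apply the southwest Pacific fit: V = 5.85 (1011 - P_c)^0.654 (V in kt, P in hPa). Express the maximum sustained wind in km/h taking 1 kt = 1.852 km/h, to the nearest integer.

ΔP = 1011 − 889 = 122 mb.
V ≈ 5.85 × 122^0.654 = 5.85 × 23.146 ≈ 135.405 kt.
135.405 × 1.852 ≈ 250.77 km/h → 251 km/h.

251 km/h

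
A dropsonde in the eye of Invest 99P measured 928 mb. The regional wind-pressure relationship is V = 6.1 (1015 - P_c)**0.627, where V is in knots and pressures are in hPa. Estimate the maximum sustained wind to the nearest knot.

100 kt

ΔP = 1015 − 928 = 87 mb.
87^0.627 ≈ 16.447.
V ≈ 6.1 × 16.447 ≈ 100.3 kt.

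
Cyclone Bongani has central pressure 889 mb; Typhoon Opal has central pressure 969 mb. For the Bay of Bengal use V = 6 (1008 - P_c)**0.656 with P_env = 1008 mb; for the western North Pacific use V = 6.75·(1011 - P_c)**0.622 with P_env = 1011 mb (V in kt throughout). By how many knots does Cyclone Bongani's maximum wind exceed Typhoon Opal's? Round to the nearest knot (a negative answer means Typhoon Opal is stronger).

Cyclone Bongani: ΔP = 119; V ≈ 6 × 119^0.656 ≈ 137.95 kt.
Typhoon Opal: ΔP = 42; V ≈ 6.75 × 42^0.622 ≈ 69.02 kt.
Difference ≈ 137.95 − 69.02 = 68.93 → 69 kt.

69 kt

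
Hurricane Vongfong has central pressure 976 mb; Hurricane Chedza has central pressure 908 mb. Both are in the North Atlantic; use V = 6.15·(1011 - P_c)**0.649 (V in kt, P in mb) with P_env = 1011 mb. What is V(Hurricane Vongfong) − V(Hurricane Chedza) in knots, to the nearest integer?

Hurricane Vongfong: ΔP = 35; V ≈ 6.15 × 35^0.649 ≈ 61.80 kt.
Hurricane Chedza: ΔP = 103; V ≈ 6.15 × 103^0.649 ≈ 124.51 kt.
Difference ≈ 61.80 − 124.51 = -62.71 → -63 kt.

-63 kt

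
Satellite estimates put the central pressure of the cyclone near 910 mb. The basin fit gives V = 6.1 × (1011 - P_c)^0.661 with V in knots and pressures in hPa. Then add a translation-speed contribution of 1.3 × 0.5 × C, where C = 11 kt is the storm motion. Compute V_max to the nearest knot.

ΔP = 1011 − 910 = 101 mb.
101^0.661 ≈ 21.128.
V ≈ 6.1 × 21.128 ≈ 128.9 kt.
Translation term: 1.3 × 0.5 × 11 = 7.15 kt.
Corrected V ≈ 136.05 kt → 136 kt.

136 kt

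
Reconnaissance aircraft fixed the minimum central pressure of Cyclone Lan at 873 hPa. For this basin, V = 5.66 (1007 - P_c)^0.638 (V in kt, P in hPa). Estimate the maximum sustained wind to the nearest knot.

129 kt

ΔP = 1007 − 873 = 134 hPa.
134^0.638 ≈ 22.756.
V ≈ 5.66 × 22.756 ≈ 128.8 kt.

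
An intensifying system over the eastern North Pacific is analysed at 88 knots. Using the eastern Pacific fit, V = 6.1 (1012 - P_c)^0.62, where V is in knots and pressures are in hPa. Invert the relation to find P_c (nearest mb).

ΔP = (V / 6.1)^(1/0.62) = (88/6.1)^1.613.
88/6.1 = 14.426; 14.426^1.613 ≈ 74.06 mb.
P_c = 1012 − 74.06 = 937.94 ≈ 938 mb.

938 mb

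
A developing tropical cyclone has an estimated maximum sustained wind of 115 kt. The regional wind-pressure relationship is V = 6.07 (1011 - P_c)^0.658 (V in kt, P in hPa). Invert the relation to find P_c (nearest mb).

924 mb

ΔP = (V / 6.07)^(1/0.658) = (115/6.07)^1.520.
115/6.07 = 18.946; 18.946^1.520 ≈ 87.40 mb.
P_c = 1011 − 87.40 = 923.60 ≈ 924 mb.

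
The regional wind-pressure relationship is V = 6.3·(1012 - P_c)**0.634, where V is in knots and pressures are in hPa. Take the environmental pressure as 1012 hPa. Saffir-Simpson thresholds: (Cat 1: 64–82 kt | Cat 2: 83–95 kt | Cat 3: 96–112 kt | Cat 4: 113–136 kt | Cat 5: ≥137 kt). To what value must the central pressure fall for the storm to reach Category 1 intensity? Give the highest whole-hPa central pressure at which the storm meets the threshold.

Category 1 begins at V = 64 kt.
Required ΔP = (64/6.3)^(1/0.634) = 10.159^1.577 ≈ 38.73 hPa.
P_c ≤ 1012 − 38.73 = 973.27, so the highest integer P_c is 973 hPa.

973 hPa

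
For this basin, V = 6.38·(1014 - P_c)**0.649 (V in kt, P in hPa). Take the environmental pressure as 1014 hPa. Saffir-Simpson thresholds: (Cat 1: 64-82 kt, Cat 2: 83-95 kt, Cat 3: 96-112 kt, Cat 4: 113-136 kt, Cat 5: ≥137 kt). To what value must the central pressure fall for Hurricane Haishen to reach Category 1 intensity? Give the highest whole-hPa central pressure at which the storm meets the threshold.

979 hPa

Category 1 begins at V = 64 kt.
Required ΔP = (64/6.38)^(1/0.649) = 10.031^1.541 ≈ 34.91 hPa.
P_c ≤ 1014 − 34.91 = 979.09, so the highest integer P_c is 979 hPa.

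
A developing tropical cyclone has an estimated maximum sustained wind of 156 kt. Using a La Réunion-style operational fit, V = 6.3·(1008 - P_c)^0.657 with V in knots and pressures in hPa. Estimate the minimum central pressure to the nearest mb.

ΔP = (V / 6.3)^(1/0.657) = (156/6.3)^1.522.
156/6.3 = 24.762; 24.762^1.522 ≈ 132.26 mb.
P_c = 1008 − 132.26 = 875.74 ≈ 876 mb.

876 mb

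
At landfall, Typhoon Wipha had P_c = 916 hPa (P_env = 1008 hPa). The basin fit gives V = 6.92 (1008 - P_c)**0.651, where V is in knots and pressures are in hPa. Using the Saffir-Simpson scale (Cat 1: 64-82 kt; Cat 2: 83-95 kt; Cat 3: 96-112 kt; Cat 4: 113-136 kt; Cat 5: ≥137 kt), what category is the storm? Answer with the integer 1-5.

4

ΔP = 1008 − 916 = 92 hPa.
V ≈ 6.92 × 92^0.651 = 6.92 × 18.99 ≈ 131 kt.
131 kt falls in the Category 4 band.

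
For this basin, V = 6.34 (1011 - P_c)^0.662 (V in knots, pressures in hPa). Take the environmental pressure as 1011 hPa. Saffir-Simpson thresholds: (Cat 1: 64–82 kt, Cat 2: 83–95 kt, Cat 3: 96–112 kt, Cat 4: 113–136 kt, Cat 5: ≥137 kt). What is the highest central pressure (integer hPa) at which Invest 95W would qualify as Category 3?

950 hPa

Category 3 begins at V = 96 kt.
Required ΔP = (96/6.34)^(1/0.662) = 15.142^1.511 ≈ 60.64 hPa.
P_c ≤ 1011 − 60.64 = 950.36, so the highest integer P_c is 950 hPa.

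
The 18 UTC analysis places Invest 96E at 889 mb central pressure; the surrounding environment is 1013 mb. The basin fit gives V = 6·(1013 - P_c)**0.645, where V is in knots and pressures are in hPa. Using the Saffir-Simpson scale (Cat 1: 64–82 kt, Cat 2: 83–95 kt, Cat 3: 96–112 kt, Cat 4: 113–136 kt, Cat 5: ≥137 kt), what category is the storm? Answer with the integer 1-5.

4

ΔP = 1013 − 889 = 124 mb.
V ≈ 6 × 124^0.645 = 6 × 22.40 ≈ 134 kt.
134 kt falls in the Category 4 band.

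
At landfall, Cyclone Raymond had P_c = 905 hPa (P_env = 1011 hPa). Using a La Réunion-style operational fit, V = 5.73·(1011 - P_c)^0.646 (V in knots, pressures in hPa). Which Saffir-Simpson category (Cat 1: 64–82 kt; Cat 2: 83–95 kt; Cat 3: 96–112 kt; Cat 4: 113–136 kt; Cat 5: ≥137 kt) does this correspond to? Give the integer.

ΔP = 1011 − 905 = 106 hPa.
V ≈ 5.73 × 106^0.646 = 5.73 × 20.34 ≈ 117 kt.
117 kt falls in the Category 4 band.

4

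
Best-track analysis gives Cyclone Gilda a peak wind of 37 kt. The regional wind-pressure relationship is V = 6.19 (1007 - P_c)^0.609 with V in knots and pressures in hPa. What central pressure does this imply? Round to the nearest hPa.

ΔP = (V / 6.19)^(1/0.609) = (37/6.19)^1.642.
37/6.19 = 5.977; 5.977^1.642 ≈ 18.84 hPa.
P_c = 1007 − 18.84 = 988.16 ≈ 988 hPa.

988 hPa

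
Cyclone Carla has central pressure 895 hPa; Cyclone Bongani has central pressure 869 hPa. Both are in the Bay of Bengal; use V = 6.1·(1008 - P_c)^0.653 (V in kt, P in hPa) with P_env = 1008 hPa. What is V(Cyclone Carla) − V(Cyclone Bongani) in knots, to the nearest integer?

Cyclone Carla: ΔP = 113; V ≈ 6.1 × 113^0.653 ≈ 133.66 kt.
Cyclone Bongani: ΔP = 139; V ≈ 6.1 × 139^0.653 ≈ 153.01 kt.
Difference ≈ 133.66 − 153.01 = -19.35 → -19 kt.

-19 kt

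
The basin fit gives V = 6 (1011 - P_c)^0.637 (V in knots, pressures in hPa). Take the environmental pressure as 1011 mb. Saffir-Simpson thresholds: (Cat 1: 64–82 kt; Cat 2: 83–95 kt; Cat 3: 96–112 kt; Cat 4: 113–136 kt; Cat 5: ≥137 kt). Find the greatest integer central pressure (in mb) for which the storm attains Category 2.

949 mb

Category 2 begins at V = 83 kt.
Required ΔP = (83/6)^(1/0.637) = 13.833^1.570 ≈ 61.82 mb.
P_c ≤ 1011 − 61.82 = 949.18, so the highest integer P_c is 949 mb.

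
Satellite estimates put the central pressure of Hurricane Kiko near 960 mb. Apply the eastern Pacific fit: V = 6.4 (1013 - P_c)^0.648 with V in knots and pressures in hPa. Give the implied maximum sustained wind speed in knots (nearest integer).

84 kt

ΔP = 1013 − 960 = 53 mb.
53^0.648 ≈ 13.102.
V ≈ 6.4 × 13.102 ≈ 83.9 kt.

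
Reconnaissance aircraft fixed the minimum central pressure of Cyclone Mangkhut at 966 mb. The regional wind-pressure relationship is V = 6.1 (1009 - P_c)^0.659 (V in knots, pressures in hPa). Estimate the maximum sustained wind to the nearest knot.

ΔP = 1009 − 966 = 43 mb.
43^0.659 ≈ 11.925.
V ≈ 6.1 × 11.925 ≈ 72.7 kt.

73 kt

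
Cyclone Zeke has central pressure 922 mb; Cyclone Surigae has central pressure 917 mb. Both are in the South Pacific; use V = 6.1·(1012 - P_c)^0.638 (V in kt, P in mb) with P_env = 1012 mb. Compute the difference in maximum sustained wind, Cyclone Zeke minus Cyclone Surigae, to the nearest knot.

-4 kt

Cyclone Zeke: ΔP = 90; V ≈ 6.1 × 90^0.638 ≈ 107.68 kt.
Cyclone Surigae: ΔP = 95; V ≈ 6.1 × 95^0.638 ≈ 111.46 kt.
Difference ≈ 107.68 − 111.46 = -3.78 → -4 kt.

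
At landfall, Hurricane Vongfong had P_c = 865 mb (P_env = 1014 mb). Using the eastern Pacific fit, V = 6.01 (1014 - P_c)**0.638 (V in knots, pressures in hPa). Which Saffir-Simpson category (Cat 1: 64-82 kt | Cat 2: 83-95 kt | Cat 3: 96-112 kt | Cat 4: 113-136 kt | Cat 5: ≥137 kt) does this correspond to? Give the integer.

5

ΔP = 1014 − 865 = 149 mb.
V ≈ 6.01 × 149^0.638 = 6.01 × 24.35 ≈ 146 kt.
146 kt falls in the Category 5 band.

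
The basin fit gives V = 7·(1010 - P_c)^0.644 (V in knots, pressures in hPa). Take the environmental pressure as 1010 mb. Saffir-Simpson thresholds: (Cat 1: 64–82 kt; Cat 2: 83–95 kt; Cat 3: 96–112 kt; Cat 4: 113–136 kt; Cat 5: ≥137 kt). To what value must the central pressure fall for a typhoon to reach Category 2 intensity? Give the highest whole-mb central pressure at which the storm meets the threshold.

Category 2 begins at V = 83 kt.
Required ΔP = (83/7)^(1/0.644) = 11.857^1.553 ≈ 46.52 mb.
P_c ≤ 1010 − 46.52 = 963.48, so the highest integer P_c is 963 mb.

963 mb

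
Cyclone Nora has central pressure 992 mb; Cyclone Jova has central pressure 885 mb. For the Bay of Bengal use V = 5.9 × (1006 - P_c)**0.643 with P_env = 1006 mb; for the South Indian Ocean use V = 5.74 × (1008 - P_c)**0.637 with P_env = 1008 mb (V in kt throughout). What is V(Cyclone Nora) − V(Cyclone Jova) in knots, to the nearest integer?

Cyclone Nora: ΔP = 14; V ≈ 5.9 × 14^0.643 ≈ 32.20 kt.
Cyclone Jova: ΔP = 123; V ≈ 5.74 × 123^0.637 ≈ 123.08 kt.
Difference ≈ 32.20 − 123.08 = -90.88 → -91 kt.

-91 kt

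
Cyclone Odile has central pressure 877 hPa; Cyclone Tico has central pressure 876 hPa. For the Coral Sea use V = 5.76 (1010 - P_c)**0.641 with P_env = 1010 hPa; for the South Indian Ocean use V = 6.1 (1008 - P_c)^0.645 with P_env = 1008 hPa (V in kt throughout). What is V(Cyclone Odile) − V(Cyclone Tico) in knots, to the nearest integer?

Cyclone Odile: ΔP = 133; V ≈ 5.76 × 133^0.641 ≈ 132.38 kt.
Cyclone Tico: ΔP = 132; V ≈ 6.1 × 132^0.645 ≈ 142.27 kt.
Difference ≈ 132.38 − 142.27 = -9.89 → -10 kt.

-10 kt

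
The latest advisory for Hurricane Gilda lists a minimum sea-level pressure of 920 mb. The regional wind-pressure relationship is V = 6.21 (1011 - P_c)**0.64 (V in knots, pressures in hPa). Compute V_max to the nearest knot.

111 kt

ΔP = 1011 − 920 = 91 mb.
91^0.64 ≈ 17.939.
V ≈ 6.21 × 17.939 ≈ 111.4 kt.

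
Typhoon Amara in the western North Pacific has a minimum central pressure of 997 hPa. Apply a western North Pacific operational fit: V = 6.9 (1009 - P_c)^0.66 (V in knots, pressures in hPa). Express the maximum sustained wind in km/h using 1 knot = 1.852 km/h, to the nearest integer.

ΔP = 1009 − 997 = 12 hPa.
V ≈ 6.9 × 12^0.66 = 6.9 × 5.155 ≈ 35.572 kt.
35.572 × 1.852 ≈ 65.88 km/h → 66 km/h.

66 km/h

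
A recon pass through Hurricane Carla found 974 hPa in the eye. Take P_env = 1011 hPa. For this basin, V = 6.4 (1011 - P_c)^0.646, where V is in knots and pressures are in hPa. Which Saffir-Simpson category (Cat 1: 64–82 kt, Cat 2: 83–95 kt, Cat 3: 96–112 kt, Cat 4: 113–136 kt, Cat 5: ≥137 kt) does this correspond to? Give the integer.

1

ΔP = 1011 − 974 = 37 hPa.
V ≈ 6.4 × 37^0.646 = 6.4 × 10.31 ≈ 66 kt.
66 kt falls in the Category 1 band.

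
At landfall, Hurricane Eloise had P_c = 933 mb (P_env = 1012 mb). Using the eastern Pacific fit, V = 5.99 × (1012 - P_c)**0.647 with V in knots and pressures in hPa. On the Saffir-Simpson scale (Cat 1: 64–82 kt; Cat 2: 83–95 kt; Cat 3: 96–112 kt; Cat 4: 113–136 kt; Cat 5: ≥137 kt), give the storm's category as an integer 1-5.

3

ΔP = 1012 − 933 = 79 mb.
V ≈ 5.99 × 79^0.647 = 5.99 × 16.90 ≈ 101 kt.
101 kt falls in the Category 3 band.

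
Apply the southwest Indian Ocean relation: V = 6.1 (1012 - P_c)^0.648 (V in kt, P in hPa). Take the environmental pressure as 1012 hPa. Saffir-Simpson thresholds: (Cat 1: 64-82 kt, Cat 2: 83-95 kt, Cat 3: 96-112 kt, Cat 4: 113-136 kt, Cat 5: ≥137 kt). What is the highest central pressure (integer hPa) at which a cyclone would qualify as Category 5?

890 hPa

Category 5 begins at V = 137 kt.
Required ΔP = (137/6.1)^(1/0.648) = 22.459^1.543 ≈ 121.75 hPa.
P_c ≤ 1012 − 121.75 = 890.25, so the highest integer P_c is 890 hPa.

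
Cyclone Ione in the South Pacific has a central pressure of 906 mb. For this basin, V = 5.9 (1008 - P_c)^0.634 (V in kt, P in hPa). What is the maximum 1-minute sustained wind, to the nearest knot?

ΔP = 1008 − 906 = 102 mb.
102^0.634 ≈ 18.769.
V ≈ 5.9 × 18.769 ≈ 110.7 kt.

111 kt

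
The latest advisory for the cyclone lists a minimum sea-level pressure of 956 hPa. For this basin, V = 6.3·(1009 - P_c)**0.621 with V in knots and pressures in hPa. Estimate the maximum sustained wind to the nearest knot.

ΔP = 1009 − 956 = 53 hPa.
53^0.621 ≈ 11.770.
V ≈ 6.3 × 11.770 ≈ 74.2 kt.

74 kt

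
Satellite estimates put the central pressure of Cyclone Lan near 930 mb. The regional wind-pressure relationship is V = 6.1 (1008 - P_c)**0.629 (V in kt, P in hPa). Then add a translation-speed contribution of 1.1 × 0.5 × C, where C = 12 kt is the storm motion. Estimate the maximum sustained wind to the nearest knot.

101 kt

ΔP = 1008 − 930 = 78 mb.
78^0.629 ≈ 15.493.
V ≈ 6.1 × 15.493 ≈ 94.5 kt.
Translation term: 1.1 × 0.5 × 12 = 6.6 kt.
Corrected V ≈ 101.1 kt → 101 kt.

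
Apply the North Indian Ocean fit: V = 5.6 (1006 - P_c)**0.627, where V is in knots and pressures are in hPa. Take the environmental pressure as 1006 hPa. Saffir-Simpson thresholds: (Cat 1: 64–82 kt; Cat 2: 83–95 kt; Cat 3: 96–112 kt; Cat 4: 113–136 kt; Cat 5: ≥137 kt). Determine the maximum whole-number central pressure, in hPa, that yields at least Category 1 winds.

957 hPa

Category 1 begins at V = 64 kt.
Required ΔP = (64/5.6)^(1/0.627) = 11.429^1.595 ≈ 48.68 hPa.
P_c ≤ 1006 − 48.68 = 957.32, so the highest integer P_c is 957 hPa.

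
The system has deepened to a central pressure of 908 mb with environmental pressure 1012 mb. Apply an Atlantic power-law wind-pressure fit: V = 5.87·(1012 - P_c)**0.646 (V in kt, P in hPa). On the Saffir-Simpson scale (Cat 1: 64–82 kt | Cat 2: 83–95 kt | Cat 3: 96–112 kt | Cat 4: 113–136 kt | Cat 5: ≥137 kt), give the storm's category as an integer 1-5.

4

ΔP = 1012 − 908 = 104 mb.
V ≈ 5.87 × 104^0.646 = 5.87 × 20.09 ≈ 118 kt.
118 kt falls in the Category 4 band.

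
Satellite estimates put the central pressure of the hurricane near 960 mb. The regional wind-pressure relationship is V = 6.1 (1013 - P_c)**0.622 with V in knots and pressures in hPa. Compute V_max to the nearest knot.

72 kt

ΔP = 1013 − 960 = 53 mb.
53^0.622 ≈ 11.817.
V ≈ 6.1 × 11.817 ≈ 72.1 kt.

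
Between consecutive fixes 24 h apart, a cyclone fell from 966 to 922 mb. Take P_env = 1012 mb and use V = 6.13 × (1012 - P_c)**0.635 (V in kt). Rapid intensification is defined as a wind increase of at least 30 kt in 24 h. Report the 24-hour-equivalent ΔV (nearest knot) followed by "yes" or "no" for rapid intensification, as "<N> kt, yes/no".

V₁: ΔP = 46, V ≈ 6.13 × 46^0.635 ≈ 69.71 kt.
V₂: ΔP = 90, V ≈ 6.13 × 90^0.635 ≈ 106.76 kt.
ΔV over 24 h = 37.05 kt → 24 h equivalent = 37.05 × 24/24 ≈ 37.05 kt.
37 kt ≥ 30 kt ⇒ rapid intensification.

37 kt, yes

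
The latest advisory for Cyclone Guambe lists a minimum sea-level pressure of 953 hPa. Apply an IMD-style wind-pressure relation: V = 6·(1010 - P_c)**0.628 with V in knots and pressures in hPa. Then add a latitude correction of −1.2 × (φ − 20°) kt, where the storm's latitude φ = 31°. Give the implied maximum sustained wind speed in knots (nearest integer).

63 kt

ΔP = 1010 − 953 = 57 hPa.
57^0.628 ≈ 12.667.
V ≈ 6 × 12.667 ≈ 76.0 kt.
Latitude correction: −1.2 × (31 − 20) = -13.2 kt.
Corrected V ≈ 62.8 kt → 63 kt.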